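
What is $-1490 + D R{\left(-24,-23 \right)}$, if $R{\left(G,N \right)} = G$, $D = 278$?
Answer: $-8162$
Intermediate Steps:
$-1490 + D R{\left(-24,-23 \right)} = -1490 + 278 \left(-24\right) = -1490 - 6672 = -8162$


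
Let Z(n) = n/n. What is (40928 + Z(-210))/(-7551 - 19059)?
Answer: -13643/8870 ≈ -1.5381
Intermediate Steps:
Z(n) = 1
(40928 + Z(-210))/(-7551 - 19059) = (40928 + 1)/(-7551 - 19059) = 40929/(-26610) = 40929*(-1/26610) = -13643/8870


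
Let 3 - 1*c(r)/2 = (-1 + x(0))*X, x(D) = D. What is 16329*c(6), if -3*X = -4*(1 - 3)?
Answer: 10886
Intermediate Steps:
X = -8/3 (X = -(-4)*(1 - 3)/3 = -(-4)*(-2)/3 = -1/3*8 = -8/3 ≈ -2.6667)
c(r) = 2/3 (c(r) = 6 - 2*(-1 + 0)*(-8)/3 = 6 - (-2)*(-8)/3 = 6 - 2*8/3 = 6 - 16/3 = 2/3)
16329*c(6) = 16329*(2/3) = 10886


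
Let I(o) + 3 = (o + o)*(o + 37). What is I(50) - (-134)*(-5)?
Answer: 8027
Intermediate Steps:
I(o) = -3 + 2*o*(37 + o) (I(o) = -3 + (o + o)*(o + 37) = -3 + (2*o)*(37 + o) = -3 + 2*o*(37 + o))
I(50) - (-134)*(-5) = (-3 + 2*50² + 74*50) - (-134)*(-5) = (-3 + 2*2500 + 3700) - 1*670 = (-3 + 5000 + 3700) - 670 = 8697 - 670 = 8027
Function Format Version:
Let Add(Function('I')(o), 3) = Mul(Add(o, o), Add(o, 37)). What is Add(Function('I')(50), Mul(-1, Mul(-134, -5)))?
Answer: 8027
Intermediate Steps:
Function('I')(o) = Add(-3, Mul(2, o, Add(37, o))) (Function('I')(o) = Add(-3, Mul(Add(o, o), Add(o, 37))) = Add(-3, Mul(Mul(2, o), Add(37, o))) = Add(-3, Mul(2, o, Add(37, o))))
Add(Function('I')(50), Mul(-1, Mul(-134, -5))) = Add(Add(-3, Mul(2, Pow(50, 2)), Mul(74, 50)), Mul(-1, Mul(-134, -5))) = Add(Add(-3, Mul(2, 2500), 3700), Mul(-1, 670)) = Add(Add(-3, 5000, 3700), -670) = Add(8697, -670) = 8027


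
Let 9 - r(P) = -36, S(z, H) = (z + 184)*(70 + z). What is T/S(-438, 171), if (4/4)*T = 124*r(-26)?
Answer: 1395/23368 ≈ 0.059697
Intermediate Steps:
S(z, H) = (70 + z)*(184 + z) (S(z, H) = (184 + z)*(70 + z) = (70 + z)*(184 + z))
r(P) = 45 (r(P) = 9 - 1*(-36) = 9 + 36 = 45)
T = 5580 (T = 124*45 = 5580)
T/S(-438, 171) = 5580/(12880 + (-438)**2 + 254*(-438)) = 5580/(12880 + 191844 - 111252) = 5580/93472 = 5580*(1/93472) = 1395/23368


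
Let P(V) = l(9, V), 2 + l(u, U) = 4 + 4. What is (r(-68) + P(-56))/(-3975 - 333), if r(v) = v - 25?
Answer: 29/1436 ≈ 0.020195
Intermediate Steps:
l(u, U) = 6 (l(u, U) = -2 + (4 + 4) = -2 + 8 = 6)
r(v) = -25 + v
P(V) = 6
(r(-68) + P(-56))/(-3975 - 333) = ((-25 - 68) + 6)/(-3975 - 333) = (-93 + 6)/(-4308) = -87*(-1/4308) = 29/1436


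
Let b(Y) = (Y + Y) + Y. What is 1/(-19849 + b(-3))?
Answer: -1/19858 ≈ -5.0358e-5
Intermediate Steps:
b(Y) = 3*Y (b(Y) = 2*Y + Y = 3*Y)
1/(-19849 + b(-3)) = 1/(-19849 + 3*(-3)) = 1/(-19849 - 9) = 1/(-19858) = -1/19858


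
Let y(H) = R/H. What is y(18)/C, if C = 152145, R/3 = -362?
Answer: -181/456435 ≈ -0.00039655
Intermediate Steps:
R = -1086 (R = 3*(-362) = -1086)
y(H) = -1086/H
y(18)/C = -1086/18/152145 = -1086*1/18*(1/152145) = -181/3*1/152145 = -181/456435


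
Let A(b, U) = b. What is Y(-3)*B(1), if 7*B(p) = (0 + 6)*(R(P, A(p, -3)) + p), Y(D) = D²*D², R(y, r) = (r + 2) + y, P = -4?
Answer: 0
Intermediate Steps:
R(y, r) = 2 + r + y (R(y, r) = (2 + r) + y = 2 + r + y)
Y(D) = D⁴
B(p) = -12/7 + 12*p/7 (B(p) = ((0 + 6)*((2 + p - 4) + p))/7 = (6*((-2 + p) + p))/7 = (6*(-2 + 2*p))/7 = (-12 + 12*p)/7 = -12/7 + 12*p/7)
Y(-3)*B(1) = (-3)⁴*(-12/7 + (12/7)*1) = 81*(-12/7 + 12/7) = 81*0 = 0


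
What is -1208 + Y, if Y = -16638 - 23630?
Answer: -41476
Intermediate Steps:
Y = -40268
-1208 + Y = -1208 - 40268 = -41476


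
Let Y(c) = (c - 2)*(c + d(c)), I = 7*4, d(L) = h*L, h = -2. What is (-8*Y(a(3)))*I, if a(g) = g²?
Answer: 14112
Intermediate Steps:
d(L) = -2*L
I = 28
Y(c) = -c*(-2 + c) (Y(c) = (c - 2)*(c - 2*c) = (-2 + c)*(-c) = -c*(-2 + c))
(-8*Y(a(3)))*I = -8*3²*(2 - 1*3²)*28 = -72*(2 - 1*9)*28 = -72*(2 - 9)*28 = -72*(-7)*28 = -8*(-63)*28 = 504*28 = 14112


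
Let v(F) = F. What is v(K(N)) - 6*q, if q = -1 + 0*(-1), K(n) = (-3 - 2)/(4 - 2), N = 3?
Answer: 7/2 ≈ 3.5000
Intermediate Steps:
K(n) = -5/2
q = -1 (q = -1 + 0 = -1)
v(K(N)) - 6*q = -5/2 - 6*(-1) = -5/2 + 6 = 7/2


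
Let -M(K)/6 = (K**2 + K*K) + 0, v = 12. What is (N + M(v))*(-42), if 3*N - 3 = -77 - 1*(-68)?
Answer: 72660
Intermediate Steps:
N = -2 (N = 1 + (-77 - 1*(-68))/3 = 1 + (-77 + 68)/3 = 1 + (1/3)*(-9) = 1 - 3 = -2)
M(K) = -12*K**2 (M(K) = -6*((K**2 + K*K) + 0) = -6*((K**2 + K**2) + 0) = -6*(2*K**2 + 0) = -12*K**2)
(N + M(v))*(-42) = (-2 - 12*12**2)*(-42) = (-2 - 12*144)*(-42) = (-2 - 1728)*(-42) = -1730*(-42) = 72660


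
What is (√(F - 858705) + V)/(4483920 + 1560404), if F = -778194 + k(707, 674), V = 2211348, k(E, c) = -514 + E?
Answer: 552837/1511081 + I*√1636706/6044324 ≈ 0.36586 + 0.00021166*I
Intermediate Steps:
F = -778001 (F = -778194 + (-514 + 707) = -778194 + 193 = -778001)
(√(F - 858705) + V)/(4483920 + 1560404) = (√(-778001 - 858705) + 2211348)/(4483920 + 1560404) = (√(-1636706) + 2211348)/6044324 = (I*√1636706 + 2211348)*(1/6044324) = (2211348 + I*√1636706)*(1/6044324) = 552837/1511081 + I*√1636706/6044324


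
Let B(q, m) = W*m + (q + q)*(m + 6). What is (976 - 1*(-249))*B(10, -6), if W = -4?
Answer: 29400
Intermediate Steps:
B(q, m) = -4*m + 2*q*(6 + m) (B(q, m) = -4*m + (q + q)*(m + 6) = -4*m + (2*q)*(6 + m) = -4*m + 2*q*(6 + m))
(976 - 1*(-249))*B(10, -6) = (976 - 1*(-249))*(-4*(-6) + 12*10 + 2*(-6)*10) = (976 + 249)*(24 + 120 - 120) = 1225*24 = 29400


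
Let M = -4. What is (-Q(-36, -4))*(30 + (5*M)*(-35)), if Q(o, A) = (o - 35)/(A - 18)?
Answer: -25915/11 ≈ -2355.9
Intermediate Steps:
Q(o, A) = (-35 + o)/(-18 + A)
(-Q(-36, -4))*(30 + (5*M)*(-35)) = (-(-35 - 36)/(-18 - 4))*(30 + (5*(-4))*(-35)) = (-(-71)/(-22))*(30 - 20*(-35)) = (-(-1)*(-71)/22)*(30 + 700) = -1*71/22*730 = -71/22*730 = -25915/11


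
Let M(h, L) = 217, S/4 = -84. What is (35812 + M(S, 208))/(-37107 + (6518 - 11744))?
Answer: -36029/42333 ≈ -0.85109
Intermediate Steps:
S = -336 (S = 4*(-84) = -336)
(35812 + M(S, 208))/(-37107 + (6518 - 11744)) = (35812 + 217)/(-37107 + (6518 - 11744)) = 36029/(-37107 - 5226) = 36029/(-42333) = 36029*(-1/42333) = -36029/42333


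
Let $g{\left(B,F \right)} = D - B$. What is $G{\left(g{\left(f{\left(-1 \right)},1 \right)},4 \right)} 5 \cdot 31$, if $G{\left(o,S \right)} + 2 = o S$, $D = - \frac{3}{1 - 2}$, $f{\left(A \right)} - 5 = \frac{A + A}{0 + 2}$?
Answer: $-930$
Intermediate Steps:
$f{\left(A \right)} = 5 + A$ ($f{\left(A \right)} = 5 + \frac{A + A}{0 + 2} = 5 + \frac{2 A}{2} = 5 + 2 A \frac{1}{2} = 5 + A$)
$D = 3$ ($D = - \frac{3}{-1} = \left(-3\right) \left(-1\right) = 3$)
$g{\left(B,F \right)} = 3 - B$
$G{\left(o,S \right)} = -2 + S o$ ($G{\left(o,S \right)} = -2 + o S = -2 + S o$)
$G{\left(g{\left(f{\left(-1 \right)},1 \right)},4 \right)} 5 \cdot 31 = \left(-2 + 4 \left(3 - \left(5 - 1\right)\right)\right) 5 \cdot 31 = \left(-2 + 4 \left(3 - 4\right)\right) 5 \cdot 31 = \left(-2 + 4 \left(-1\right)\right) 5 \cdot 31 = \left(-2 - 4\right) 5 \cdot 31 = \left(-6\right) 5 \cdot 31 = \left(-30\right) 31 = -930$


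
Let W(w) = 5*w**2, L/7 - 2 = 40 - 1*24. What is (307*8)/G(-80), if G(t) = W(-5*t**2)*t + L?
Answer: -1228/204799999937 ≈ -5.9961e-9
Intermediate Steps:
L = 126 (L = 14 + 7*(40 - 1*24) = 14 + 7*(40 - 24) = 14 + 7*16 = 14 + 112 = 126)
G(t) = 126 + 125*t**5 (G(t) = (5*(-5*t**2)**2)*t + 126 = (5*(25*t**4))*t + 126 = (125*t**4)*t + 126 = 125*t**5 + 126 = 126 + 125*t**5)
(307*8)/G(-80) = (307*8)/(126 + 125*(-80)**5) = 2456/(126 + 125*(-3276800000)) = 2456/(126 - 409600000000) = 2456/(-409599999874) = 2456*(-1/409599999874) = -1228/204799999937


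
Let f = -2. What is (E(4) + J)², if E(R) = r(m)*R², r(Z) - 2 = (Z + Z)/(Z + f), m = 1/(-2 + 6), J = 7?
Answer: 58081/49 ≈ 1185.3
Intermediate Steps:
m = ¼ (m = 1/4 = ¼ ≈ 0.25000)
r(Z) = 2 + 2*Z/(-2 + Z) (r(Z) = 2 + (Z + Z)/(Z - 2) = 2 + (2*Z)/(-2 + Z) = 2 + 2*Z/(-2 + Z))
E(R) = 12*R²/7 (E(R) = (4*(-1 + ¼)/(-2 + ¼))*R² = (4*(-¾)/(-7/4))*R² = (4*(-4/7)*(-¾))*R² = 12*R²/7)
(E(4) + J)² = ((12/7)*4² + 7)² = ((12/7)*16 + 7)² = (192/7 + 7)² = (241/7)² = 58081/49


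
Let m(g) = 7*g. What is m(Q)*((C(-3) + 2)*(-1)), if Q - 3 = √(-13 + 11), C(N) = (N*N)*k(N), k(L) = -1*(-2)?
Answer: -420 - 140*I*√2 ≈ -420.0 - 197.99*I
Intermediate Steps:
k(L) = 2
C(N) = 2*N² (C(N) = (N*N)*2 = N²*2 = 2*N²)
Q = 3 + I*√2 (Q = 3 + √(-13 + 11) = 3 + √(-2) = 3 + I*√2 ≈ 3.0 + 1.4142*I)
m(Q)*((C(-3) + 2)*(-1)) = (7*(3 + I*√2))*((2*(-3)² + 2)*(-1)) = (21 + 7*I*√2)*((2*9 + 2)*(-1)) = (21 + 7*I*√2)*((18 + 2)*(-1)) = (21 + 7*I*√2)*(20*(-1)) = (21 + 7*I*√2)*(-20) = -420 - 140*I*√2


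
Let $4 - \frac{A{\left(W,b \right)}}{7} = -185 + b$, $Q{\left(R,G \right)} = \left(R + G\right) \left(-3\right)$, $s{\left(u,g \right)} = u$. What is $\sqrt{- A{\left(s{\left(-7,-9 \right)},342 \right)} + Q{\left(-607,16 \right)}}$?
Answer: $6 \sqrt{79} \approx 53.329$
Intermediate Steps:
$Q{\left(R,G \right)} = - 3 G - 3 R$ ($Q{\left(R,G \right)} = \left(G + R\right) \left(-3\right) = - 3 G - 3 R$)
$A{\left(W,b \right)} = 1323 - 7 b$ ($A{\left(W,b \right)} = 28 - 7 \left(-185 + b\right) = 28 - \left(-1295 + 7 b\right) = 1323 - 7 b$)
$\sqrt{- A{\left(s{\left(-7,-9 \right)},342 \right)} + Q{\left(-607,16 \right)}} = \sqrt{- (1323 - 2394) - -1773} = \sqrt{- (1323 - 2394) + \left(-48 + 1821\right)} = \sqrt{\left(-1\right) \left(-1071\right) + 1773} = \sqrt{1071 + 1773} = \sqrt{2844} = 6 \sqrt{79}$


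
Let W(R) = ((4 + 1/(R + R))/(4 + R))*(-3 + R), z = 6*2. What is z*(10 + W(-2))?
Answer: 15/2 ≈ 7.5000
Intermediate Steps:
z = 12
W(R) = (-3 + R)*(4 + 1/(2*R))/(4 + R) (W(R) = ((4 + 1/(2*R))/(4 + R))*(-3 + R) = (-3 + R)*(4 + 1/(2*R))/(4 + R))
z*(10 + W(-2)) = 12*(10 + (1/2)*(-3 - 23*(-2) + 8*(-2)**2)/(-2*(4 - 2))) = 12*(10 + (1/2)*(-1/2)*(-3 + 46 + 8*4)/2) = 12*(10 + (1/2)*(-1/2)*(1/2)*(-3 + 46 + 32)) = 12*(10 + (1/2)*(-1/2)*(1/2)*75) = 12*(10 - 75/8) = 12*(5/8) = 15/2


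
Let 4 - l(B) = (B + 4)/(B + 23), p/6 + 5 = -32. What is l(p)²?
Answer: 334084/39601 ≈ 8.4362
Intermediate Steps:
p = -222 (p = -30 + 6*(-32) = -30 - 192 = -222)
l(B) = 4 - (4 + B)/(23 + B) (l(B) = 4 - (B + 4)/(B + 23) = 4 - (4 + B)/(23 + B))
l(p)² = ((88 + 3*(-222))/(23 - 222))² = ((88 - 666)/(-199))² = (-1/199*(-578))² = (578/199)² = 334084/39601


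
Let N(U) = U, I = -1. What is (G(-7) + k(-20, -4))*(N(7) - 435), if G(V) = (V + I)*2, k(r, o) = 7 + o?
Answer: 5564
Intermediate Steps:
G(V) = -2 + 2*V (G(V) = (V - 1)*2 = (-1 + V)*2 = -2 + 2*V)
(G(-7) + k(-20, -4))*(N(7) - 435) = ((-2 + 2*(-7)) + (7 - 4))*(7 - 435) = ((-2 - 14) + 3)*(-428) = (-16 + 3)*(-428) = -13*(-428) = 5564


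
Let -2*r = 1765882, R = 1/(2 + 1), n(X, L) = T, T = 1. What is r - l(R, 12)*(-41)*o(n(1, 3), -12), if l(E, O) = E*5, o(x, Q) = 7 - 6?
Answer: -2648618/3 ≈ -8.8287e+5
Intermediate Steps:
n(X, L) = 1
o(x, Q) = 1
R = ⅓ (R = 1/3 = ⅓ ≈ 0.33333)
r = -882941 (r = -½*1765882 = -882941)
l(E, O) = 5*E
r - l(R, 12)*(-41)*o(n(1, 3), -12) = -882941 - (5*(⅓))*(-41) = -882941 - (5/3)*(-41) = -882941 - (-205)/3 = -882941 - 1*(-205/3) = -882941 + 205/3 = -2648618/3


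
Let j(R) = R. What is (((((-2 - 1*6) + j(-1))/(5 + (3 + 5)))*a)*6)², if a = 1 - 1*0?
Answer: 2916/169 ≈ 17.254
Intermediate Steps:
a = 1 (a = 1 + 0 = 1)
(((((-2 - 1*6) + j(-1))/(5 + (3 + 5)))*a)*6)² = (((((-2 - 1*6) - 1)/(5 + (3 + 5)))*1)*6)² = (((((-2 - 6) - 1)/(5 + 8))*1)*6)² = ((((-8 - 1)/13)*1)*6)² = ((-9*1/13*1)*6)² = (-9/13*1*6)² = (-9/13*6)² = (-54/13)² = 2916/169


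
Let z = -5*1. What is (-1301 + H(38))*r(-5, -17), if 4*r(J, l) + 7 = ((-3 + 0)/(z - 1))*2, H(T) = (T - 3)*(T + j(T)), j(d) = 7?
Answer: -411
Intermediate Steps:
z = -5
H(T) = (-3 + T)*(7 + T) (H(T) = (T - 3)*(T + 7) = (-3 + T)*(7 + T))
r(J, l) = -3/2 (r(J, l) = -7/4 + (((-3 + 0)/(-5 - 1))*2)/4 = -7/4 + (-3/(-6)*2)/4 = -7/4 + (-3*(-⅙)*2)/4 = -7/4 + ((½)*2)/4 = -7/4 + (¼)*1 = -7/4 + ¼ = -3/2)
(-1301 + H(38))*r(-5, -17) = (-1301 + (-21 + 38² + 4*38))*(-3/2) = (-1301 + (-21 + 1444 + 152))*(-3/2) = (-1301 + 1575)*(-3/2) = 274*(-3/2) = -411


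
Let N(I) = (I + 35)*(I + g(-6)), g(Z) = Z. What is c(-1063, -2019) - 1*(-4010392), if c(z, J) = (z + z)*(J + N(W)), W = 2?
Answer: 8617434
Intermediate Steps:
N(I) = (-6 + I)*(35 + I) (N(I) = (I + 35)*(I - 6) = (35 + I)*(-6 + I) = (-6 + I)*(35 + I))
c(z, J) = 2*z*(-148 + J) (c(z, J) = (z + z)*(J + (-210 + 2² + 29*2)) = (2*z)*(J + (-210 + 4 + 58)) = (2*z)*(J - 148) = (2*z)*(-148 + J) = 2*z*(-148 + J))
c(-1063, -2019) - 1*(-4010392) = 2*(-1063)*(-148 - 2019) - 1*(-4010392) = 2*(-1063)*(-2167) + 4010392 = 4607042 + 4010392 = 8617434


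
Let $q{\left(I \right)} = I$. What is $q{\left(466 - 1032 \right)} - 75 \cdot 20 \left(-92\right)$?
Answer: $137434$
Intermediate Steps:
$q{\left(466 - 1032 \right)} - 75 \cdot 20 \left(-92\right) = \left(466 - 1032\right) - 75 \cdot 20 \left(-92\right) = -566 - 1500 \left(-92\right) = -566 - -138000 = -566 + 138000 = 137434$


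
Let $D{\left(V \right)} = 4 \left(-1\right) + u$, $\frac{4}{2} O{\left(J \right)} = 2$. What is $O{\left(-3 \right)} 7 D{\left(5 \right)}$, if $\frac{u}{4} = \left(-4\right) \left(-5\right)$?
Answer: $532$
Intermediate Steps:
$O{\left(J \right)} = 1$ ($O{\left(J \right)} = \frac{1}{2} \cdot 2 = 1$)
$u = 80$ ($u = 4 \left(\left(-4\right) \left(-5\right)\right) = 4 \cdot 20 = 80$)
$D{\left(V \right)} = 76$ ($D{\left(V \right)} = 4 \left(-1\right) + 80 = -4 + 80 = 76$)
$O{\left(-3 \right)} 7 D{\left(5 \right)} = 1 \cdot 7 \cdot 76 = 7 \cdot 76 = 532$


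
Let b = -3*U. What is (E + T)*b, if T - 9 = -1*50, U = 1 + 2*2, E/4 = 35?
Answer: -1485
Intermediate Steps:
E = 140 (E = 4*35 = 140)
U = 5 (U = 1 + 4 = 5)
T = -41 (T = 9 - 1*50 = 9 - 50 = -41)
b = -15 (b = -3*5 = -15)
(E + T)*b = (140 - 41)*(-15) = 99*(-15) = -1485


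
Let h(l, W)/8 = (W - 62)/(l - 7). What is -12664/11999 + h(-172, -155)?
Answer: 18563408/2147821 ≈ 8.6429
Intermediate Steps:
h(l, W) = 8*(-62 + W)/(-7 + l) (h(l, W) = 8*((W - 62)/(l - 7)) = 8*((-62 + W)/(-7 + l)) = 8*(-62 + W)/(-7 + l))
-12664/11999 + h(-172, -155) = -12664/11999 + 8*(-62 - 155)/(-7 - 172) = -12664*1/11999 + 8*(-217)/(-179) = -12664/11999 + 8*(-1/179)*(-217) = -12664/11999 + 1736/179 = 18563408/2147821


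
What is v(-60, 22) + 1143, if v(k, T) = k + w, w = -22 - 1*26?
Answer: 1035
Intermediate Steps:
w = -48 (w = -22 - 26 = -48)
v(k, T) = -48 + k (v(k, T) = k - 48 = -48 + k)
v(-60, 22) + 1143 = (-48 - 60) + 1143 = -108 + 1143 = 1035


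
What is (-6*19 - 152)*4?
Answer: -1064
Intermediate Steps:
(-6*19 - 152)*4 = (-114 - 152)*4 = -266*4 = -1064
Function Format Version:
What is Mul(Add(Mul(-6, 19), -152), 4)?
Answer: -1064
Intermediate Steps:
Mul(Add(Mul(-6, 19), -152), 4) = Mul(Add(-114, -152), 4) = Mul(-266, 4) = -1064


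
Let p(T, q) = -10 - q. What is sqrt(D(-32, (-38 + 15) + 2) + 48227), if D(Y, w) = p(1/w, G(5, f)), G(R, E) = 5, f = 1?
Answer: 2*sqrt(12053) ≈ 219.57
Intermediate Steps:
D(Y, w) = -15 (D(Y, w) = -10 - 1*5 = -10 - 5 = -15)
sqrt(D(-32, (-38 + 15) + 2) + 48227) = sqrt(-15 + 48227) = sqrt(48212) = 2*sqrt(12053)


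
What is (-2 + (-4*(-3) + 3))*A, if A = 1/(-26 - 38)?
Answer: -13/64 ≈ -0.20313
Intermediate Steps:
A = -1/64 (A = 1/(-64) = -1/64 ≈ -0.015625)
(-2 + (-4*(-3) + 3))*A = (-2 + (-4*(-3) + 3))*(-1/64) = (-2 + (12 + 3))*(-1/64) = (-2 + 15)*(-1/64) = 13*(-1/64) = -13/64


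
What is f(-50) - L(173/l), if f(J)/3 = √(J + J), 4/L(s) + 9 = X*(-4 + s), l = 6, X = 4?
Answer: -12/271 + 30*I ≈ -0.04428 + 30.0*I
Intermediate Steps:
L(s) = 4/(-25 + 4*s) (L(s) = 4/(-9 + 4*(-4 + s)) = 4/(-9 + (-16 + 4*s)) = 4/(-25 + 4*s))
f(J) = 3*√2*√J (f(J) = 3*√(J + J) = 3*√(2*J) = 3*(√2*√J) = 3*√2*√J)
f(-50) - L(173/l) = 3*√2*√(-50) - 4/(-25 + 4*(173/6)) = 3*√2*(5*I*√2) - 4/(-25 + 4*(173*(⅙))) = 30*I - 4/(-25 + 4*(173/6)) = 30*I - 4/(-25 + 346/3) = 30*I - 4/271/3 = 30*I - 4*3/271 = 30*I - 1*12/271 = 30*I - 12/271 = -12/271 + 30*I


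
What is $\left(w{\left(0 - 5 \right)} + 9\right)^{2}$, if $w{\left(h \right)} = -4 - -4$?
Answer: $81$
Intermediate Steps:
$w{\left(h \right)} = 0$ ($w{\left(h \right)} = -4 + 4 = 0$)
$\left(w{\left(0 - 5 \right)} + 9\right)^{2} = \left(0 + 9\right)^{2} = 9^{2} = 81$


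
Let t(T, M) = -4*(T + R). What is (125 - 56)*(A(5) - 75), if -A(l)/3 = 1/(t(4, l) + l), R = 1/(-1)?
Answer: -36018/7 ≈ -5145.4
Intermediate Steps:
R = -1
t(T, M) = 4 - 4*T (t(T, M) = -4*(T - 1) = -4*(-1 + T) = 4 - 4*T)
A(l) = -3/(-12 + l) (A(l) = -3/((4 - 4*4) + l) = -3/((4 - 16) + l) = -3/(-12 + l))
(125 - 56)*(A(5) - 75) = (125 - 56)*(-3/(-12 + 5) - 75) = 69*(-3/(-7) - 75) = 69*(-3*(-1/7) - 75) = 69*(3/7 - 75) = 69*(-522/7) = -36018/7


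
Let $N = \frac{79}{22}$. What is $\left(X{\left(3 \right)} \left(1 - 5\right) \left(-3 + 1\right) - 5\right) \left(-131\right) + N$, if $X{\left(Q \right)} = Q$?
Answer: $- \frac{54679}{22} \approx -2485.4$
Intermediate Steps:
$N = \frac{79}{22}$ ($N = 79 \cdot \frac{1}{22} = \frac{79}{22} \approx 3.5909$)
$\left(X{\left(3 \right)} \left(1 - 5\right) \left(-3 + 1\right) - 5\right) \left(-131\right) + N = \left(3 \left(1 - 5\right) \left(-3 + 1\right) - 5\right) \left(-131\right) + \frac{79}{22} = \left(3 \left(\left(-4\right) \left(-2\right)\right) - 5\right) \left(-131\right) + \frac{79}{22} = \left(3 \cdot 8 - 5\right) \left(-131\right) + \frac{79}{22} = \left(24 - 5\right) \left(-131\right) + \frac{79}{22} = 19 \left(-131\right) + \frac{79}{22} = -2489 + \frac{79}{22} = - \frac{54679}{22}$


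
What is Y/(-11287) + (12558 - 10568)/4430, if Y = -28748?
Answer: 14981477/5000141 ≈ 2.9962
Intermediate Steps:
Y/(-11287) + (12558 - 10568)/4430 = -28748/(-11287) + (12558 - 10568)/4430 = -28748*(-1/11287) + 1990*(1/4430) = 28748/11287 + 199/443 = 14981477/5000141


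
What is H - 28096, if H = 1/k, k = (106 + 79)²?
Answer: -961585599/34225 ≈ -28096.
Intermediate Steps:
k = 34225 (k = 185² = 34225)
H = 1/34225 ≈ 2.9218e-5
H - 28096 = 1/34225 - 28096 = -961585599/34225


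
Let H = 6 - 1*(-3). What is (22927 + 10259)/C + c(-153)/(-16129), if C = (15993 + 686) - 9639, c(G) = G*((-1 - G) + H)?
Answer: 354336657/56774080 ≈ 6.2412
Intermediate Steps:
H = 9 (H = 6 + 3 = 9)
c(G) = G*(8 - G) (c(G) = G*((-1 - G) + 9) = G*(8 - G))
C = 7040 (C = 16679 - 9639 = 7040)
(22927 + 10259)/C + c(-153)/(-16129) = (22927 + 10259)/7040 - 153*(8 - 1*(-153))/(-16129) = 33186*(1/7040) - 153*(8 + 153)*(-1/16129) = 16593/3520 - 153*161*(-1/16129) = 16593/3520 - 24633*(-1/16129) = 16593/3520 + 24633/16129 = 354336657/56774080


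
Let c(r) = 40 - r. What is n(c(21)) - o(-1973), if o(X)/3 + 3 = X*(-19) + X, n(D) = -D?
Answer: -106552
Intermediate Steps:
o(X) = -9 - 54*X (o(X) = -9 + 3*(X*(-19) + X) = -9 + 3*(-19*X + X) = -9 + 3*(-18*X) = -9 - 54*X)
n(c(21)) - o(-1973) = -(40 - 1*21) - (-9 - 54*(-1973)) = -(40 - 21) - (-9 + 106542) = -1*19 - 1*106533 = -19 - 106533 = -106552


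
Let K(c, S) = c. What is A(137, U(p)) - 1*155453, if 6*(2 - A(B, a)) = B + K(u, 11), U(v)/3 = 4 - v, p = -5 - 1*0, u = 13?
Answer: -155476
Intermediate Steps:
p = -5 (p = -5 + 0 = -5)
U(v) = 12 - 3*v (U(v) = 3*(4 - v) = 12 - 3*v)
A(B, a) = -⅙ - B/6 (A(B, a) = 2 - (B + 13)/6 = 2 - (13 + B)/6 = 2 + (-13/6 - B/6) = -⅙ - B/6)
A(137, U(p)) - 1*155453 = (-⅙ - ⅙*137) - 1*155453 = (-⅙ - 137/6) - 155453 = -23 - 155453 = -155476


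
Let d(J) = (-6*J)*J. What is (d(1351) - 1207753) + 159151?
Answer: -11999808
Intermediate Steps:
d(J) = -6*J²
(d(1351) - 1207753) + 159151 = (-6*1351² - 1207753) + 159151 = (-6*1825201 - 1207753) + 159151 = (-10951206 - 1207753) + 159151 = -12158959 + 159151 = -11999808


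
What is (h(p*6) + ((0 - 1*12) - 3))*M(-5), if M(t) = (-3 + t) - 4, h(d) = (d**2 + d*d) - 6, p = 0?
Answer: 252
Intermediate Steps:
h(d) = -6 + 2*d**2 (h(d) = (d**2 + d**2) - 6 = 2*d**2 - 6 = -6 + 2*d**2)
M(t) = -7 + t
(h(p*6) + ((0 - 1*12) - 3))*M(-5) = ((-6 + 2*(0*6)**2) + ((0 - 1*12) - 3))*(-7 - 5) = ((-6 + 2*0**2) + ((0 - 12) - 3))*(-12) = ((-6 + 2*0) + (-12 - 3))*(-12) = ((-6 + 0) - 15)*(-12) = (-6 - 15)*(-12) = -21*(-12) = 252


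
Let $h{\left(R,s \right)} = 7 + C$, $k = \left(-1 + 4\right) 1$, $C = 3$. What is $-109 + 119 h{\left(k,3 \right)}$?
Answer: $1081$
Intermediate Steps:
$k = 3$ ($k = 3 \cdot 1 = 3$)
$h{\left(R,s \right)} = 10$ ($h{\left(R,s \right)} = 7 + 3 = 10$)
$-109 + 119 h{\left(k,3 \right)} = -109 + 119 \cdot 10 = -109 + 1190 = 1081$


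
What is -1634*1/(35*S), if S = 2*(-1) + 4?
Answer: -817/35 ≈ -23.343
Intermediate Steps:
S = 2 (S = -2 + 4 = 2)
-1634*1/(35*S) = -1634/(2*35) = -1634/70 = -1634*1/70 = -817/35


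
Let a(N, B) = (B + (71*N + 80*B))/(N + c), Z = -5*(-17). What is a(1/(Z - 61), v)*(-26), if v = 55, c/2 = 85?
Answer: -2781766/4081 ≈ -681.64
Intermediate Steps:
Z = 85
c = 170 (c = 2*85 = 170)
a(N, B) = (71*N + 81*B)/(170 + N) (a(N, B) = (B + (71*N + 80*B))/(N + 170) = (71*N + 81*B)/(170 + N))
a(1/(Z - 61), v)*(-26) = ((71/(85 - 61) + 81*55)/(170 + 1/(85 - 61)))*(-26) = ((71/24 + 4455)/(170 + 1/24))*(-26) = ((71*(1/24) + 4455)/(170 + 1/24))*(-26) = ((71/24 + 4455)/(4081/24))*(-26) = ((24/4081)*(106991/24))*(-26) = (106991/4081)*(-26) = -2781766/4081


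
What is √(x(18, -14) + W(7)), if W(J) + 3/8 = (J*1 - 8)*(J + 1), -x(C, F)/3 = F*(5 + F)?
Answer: I*√6182/4 ≈ 19.656*I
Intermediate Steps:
x(C, F) = -3*F*(5 + F)
W(J) = -3/8 + (1 + J)*(-8 + J) (W(J) = -3/8 + (J*1 - 8)*(J + 1) = -3/8 + (J - 8)*(1 + J) = -3/8 + (-8 + J)*(1 + J) = -3/8 + (1 + J)*(-8 + J))
√(x(18, -14) + W(7)) = √(-3*(-14)*(5 - 14) + (-67/8 + 7² - 7*7)) = √(-3*(-14)*(-9) + (-67/8 + 49 - 49)) = √(-378 - 67/8) = √(-3091/8) = I*√6182/4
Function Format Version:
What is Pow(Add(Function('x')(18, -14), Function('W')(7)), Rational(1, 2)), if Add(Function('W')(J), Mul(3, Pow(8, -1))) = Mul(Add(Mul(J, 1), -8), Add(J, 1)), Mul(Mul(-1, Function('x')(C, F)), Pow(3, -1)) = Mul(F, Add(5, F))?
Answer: Mul(Rational(1, 4), I, Pow(6182, Rational(1, 2))) ≈ Mul(19.656, I)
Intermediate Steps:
Function('x')(C, F) = Mul(-3, F, Add(5, F)) (Function('x')(C, F) = Mul(-3, Mul(F, Add(5, F))) = Mul(-3, F, Add(5, F)))
Function('W')(J) = Add(Rational(-3, 8), Mul(Add(1, J), Add(-8, J))) (Function('W')(J) = Add(Rational(-3, 8), Mul(Add(Mul(J, 1), -8), Add(J, 1))) = Add(Rational(-3, 8), Mul(Add(J, -8), Add(1, J))) = Add(Rational(-3, 8), Mul(Add(-8, J), Add(1, J))) = Add(Rational(-3, 8), Mul(Add(1, J), Add(-8, J))))
Pow(Add(Function('x')(18, -14), Function('W')(7)), Rational(1, 2)) = Pow(Add(Mul(-3, -14, Add(5, -14)), Add(Rational(-67, 8), Pow(7, 2), Mul(-7, 7))), Rational(1, 2)) = Pow(Add(Mul(-3, -14, -9), Add(Rational(-67, 8), 49, -49)), Rational(1, 2)) = Pow(Add(-378, Rational(-67, 8)), Rational(1, 2)) = Pow(Rational(-3091, 8), Rational(1, 2)) = Mul(Rational(1, 4), I, Pow(6182, Rational(1, 2)))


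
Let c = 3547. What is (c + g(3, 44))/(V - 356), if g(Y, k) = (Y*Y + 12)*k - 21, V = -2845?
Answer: -4450/3201 ≈ -1.3902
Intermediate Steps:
g(Y, k) = -21 + k*(12 + Y**2) (g(Y, k) = (Y**2 + 12)*k - 21 = (12 + Y**2)*k - 21 = k*(12 + Y**2) - 21 = -21 + k*(12 + Y**2))
(c + g(3, 44))/(V - 356) = (3547 + (-21 + 12*44 + 44*3**2))/(-2845 - 356) = (3547 + (-21 + 528 + 44*9))/(-3201) = (3547 + (-21 + 528 + 396))*(-1/3201) = (3547 + 903)*(-1/3201) = 4450*(-1/3201) = -4450/3201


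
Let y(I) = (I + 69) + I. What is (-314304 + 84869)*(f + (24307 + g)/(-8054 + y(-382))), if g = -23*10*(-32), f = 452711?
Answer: -908731664227320/8749 ≈ -1.0387e+11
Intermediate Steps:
g = 7360 (g = -230*(-32) = 7360)
y(I) = 69 + 2*I (y(I) = (69 + I) + I = 69 + 2*I)
(-314304 + 84869)*(f + (24307 + g)/(-8054 + y(-382))) = (-314304 + 84869)*(452711 + (24307 + 7360)/(-8054 + (69 + 2*(-382)))) = -229435*(452711 + 31667/(-8054 + (69 - 764))) = -229435*(452711 + 31667/(-8054 - 695)) = -229435*(452711 + 31667/(-8749)) = -229435*(452711 + 31667*(-1/8749)) = -229435*(452711 - 31667/8749) = -229435*3960736872/8749 = -908731664227320/8749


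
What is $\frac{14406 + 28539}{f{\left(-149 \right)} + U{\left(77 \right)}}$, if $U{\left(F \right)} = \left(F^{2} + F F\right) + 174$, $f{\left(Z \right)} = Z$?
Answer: $\frac{14315}{3961} \approx 3.614$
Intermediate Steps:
$U{\left(F \right)} = 174 + 2 F^{2}$ ($U{\left(F \right)} = \left(F^{2} + F^{2}\right) + 174 = 2 F^{2} + 174 = 174 + 2 F^{2}$)
$\frac{14406 + 28539}{f{\left(-149 \right)} + U{\left(77 \right)}} = \frac{14406 + 28539}{-149 + \left(174 + 2 \cdot 77^{2}\right)} = \frac{42945}{-149 + \left(174 + 2 \cdot 5929\right)} = \frac{42945}{-149 + \left(174 + 11858\right)} = \frac{42945}{-149 + 12032} = \frac{42945}{11883} = 42945 \cdot \frac{1}{11883} = \frac{14315}{3961}$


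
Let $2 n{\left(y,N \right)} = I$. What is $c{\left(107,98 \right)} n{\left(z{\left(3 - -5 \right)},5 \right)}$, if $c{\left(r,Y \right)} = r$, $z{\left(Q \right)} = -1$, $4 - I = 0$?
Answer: $214$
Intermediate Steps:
$I = 4$ ($I = 4 - 0 = 4 + 0 = 4$)
$n{\left(y,N \right)} = 2$ ($n{\left(y,N \right)} = \frac{1}{2} \cdot 4 = 2$)
$c{\left(107,98 \right)} n{\left(z{\left(3 - -5 \right)},5 \right)} = 107 \cdot 2 = 214$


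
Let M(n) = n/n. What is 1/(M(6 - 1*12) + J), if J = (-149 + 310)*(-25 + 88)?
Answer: 1/10144 ≈ 9.8580e-5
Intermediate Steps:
M(n) = 1
J = 10143 (J = 161*63 = 10143)
1/(M(6 - 1*12) + J) = 1/(1 + 10143) = 1/10144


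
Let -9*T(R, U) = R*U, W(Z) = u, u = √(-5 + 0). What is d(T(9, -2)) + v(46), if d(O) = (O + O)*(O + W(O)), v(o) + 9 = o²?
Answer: 2115 + 4*I*√5 ≈ 2115.0 + 8.9443*I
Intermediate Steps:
u = I*√5 (u = √(-5) = I*√5 ≈ 2.2361*I)
W(Z) = I*√5
v(o) = -9 + o²
T(R, U) = -R*U/9
d(O) = 2*O*(O + I*√5) (d(O) = (O + O)*(O + I*√5) = (2*O)*(O + I*√5) = 2*O*(O + I*√5))
d(T(9, -2)) + v(46) = 2*(-⅑*9*(-2))*(-⅑*9*(-2) + I*√5) + (-9 + 46²) = 2*2*(2 + I*√5) + (-9 + 2116) = (8 + 4*I*√5) + 2107 = 2115 + 4*I*√5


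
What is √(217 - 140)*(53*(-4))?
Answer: -212*√77 ≈ -1860.3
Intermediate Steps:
√(217 - 140)*(53*(-4)) = √77*(-212) = -212*√77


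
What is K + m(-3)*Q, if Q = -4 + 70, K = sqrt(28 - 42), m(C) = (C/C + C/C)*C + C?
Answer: -594 + I*sqrt(14) ≈ -594.0 + 3.7417*I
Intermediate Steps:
m(C) = 3*C (m(C) = (1 + 1)*C + C = 2*C + C = 3*C)
K = I*sqrt(14) (K = sqrt(-14) = I*sqrt(14) ≈ 3.7417*I)
Q = 66
K + m(-3)*Q = I*sqrt(14) + (3*(-3))*66 = I*sqrt(14) - 9*66 = I*sqrt(14) - 594 = -594 + I*sqrt(14)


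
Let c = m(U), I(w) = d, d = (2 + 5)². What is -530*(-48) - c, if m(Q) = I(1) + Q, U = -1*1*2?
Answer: 25393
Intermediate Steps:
U = -2 (U = -1*2 = -2)
d = 49 (d = 7² = 49)
I(w) = 49
m(Q) = 49 + Q
c = 47 (c = 49 - 2 = 47)
-530*(-48) - c = -530*(-48) - 1*47 = 25440 - 47 = 25393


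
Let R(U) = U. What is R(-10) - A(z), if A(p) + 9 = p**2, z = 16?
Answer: -257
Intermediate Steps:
A(p) = -9 + p**2
R(-10) - A(z) = -10 - (-9 + 16**2) = -10 - (-9 + 256) = -10 - 1*247 = -10 - 247 = -257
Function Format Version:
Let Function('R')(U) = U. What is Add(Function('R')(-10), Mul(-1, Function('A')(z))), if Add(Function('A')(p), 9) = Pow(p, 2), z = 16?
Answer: -257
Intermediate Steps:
Function('A')(p) = Add(-9, Pow(p, 2))
Add(Function('R')(-10), Mul(-1, Function('A')(z))) = Add(-10, Mul(-1, Add(-9, Pow(16, 2)))) = Add(-10, Mul(-1, Add(-9, 256))) = Add(-10, Mul(-1, 247)) = Add(-10, -247) = -257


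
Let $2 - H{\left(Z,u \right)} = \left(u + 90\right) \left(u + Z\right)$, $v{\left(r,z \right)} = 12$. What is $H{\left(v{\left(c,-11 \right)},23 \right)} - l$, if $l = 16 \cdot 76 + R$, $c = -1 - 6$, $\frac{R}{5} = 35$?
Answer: $-5344$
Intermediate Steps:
$R = 175$ ($R = 5 \cdot 35 = 175$)
$c = -7$ ($c = -1 - 6 = -7$)
$l = 1391$ ($l = 16 \cdot 76 + 175 = 1216 + 175 = 1391$)
$H{\left(Z,u \right)} = 2 - \left(90 + u\right) \left(Z + u\right)$ ($H{\left(Z,u \right)} = 2 - \left(u + 90\right) \left(u + Z\right) = 2 - \left(90 + u\right) \left(Z + u\right)$)
$H{\left(v{\left(c,-11 \right)},23 \right)} - l = \left(2 - 23^{2} - 1080 - 2070 - 12 \cdot 23\right) - 1391 = \left(2 - 529 - 1080 - 2070 - 276\right) - 1391 = -3953 - 1391 = -5344$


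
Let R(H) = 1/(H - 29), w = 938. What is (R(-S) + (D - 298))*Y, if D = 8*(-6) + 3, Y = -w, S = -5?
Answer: 3861277/12 ≈ 3.2177e+5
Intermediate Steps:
Y = -938 (Y = -1*938 = -938)
D = -45 (D = -48 + 3 = -45)
R(H) = 1/(-29 + H)
(R(-S) + (D - 298))*Y = (1/(-29 - 1*(-5)) + (-45 - 298))*(-938) = (1/(-29 + 5) - 343)*(-938) = (1/(-24) - 343)*(-938) = (-1/24 - 343)*(-938) = -8233/24*(-938) = 3861277/12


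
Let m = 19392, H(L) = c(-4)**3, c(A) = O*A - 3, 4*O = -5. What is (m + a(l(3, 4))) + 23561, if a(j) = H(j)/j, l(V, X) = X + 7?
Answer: 472491/11 ≈ 42954.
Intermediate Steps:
O = -5/4 (O = (1/4)*(-5) = -5/4 ≈ -1.2500)
c(A) = -3 - 5*A/4 (c(A) = -5*A/4 - 3 = -3 - 5*A/4)
l(V, X) = 7 + X
H(L) = 8 (H(L) = (-3 - 5/4*(-4))**3 = (-3 + 5)**3 = 2**3 = 8)
a(j) = 8/j
(m + a(l(3, 4))) + 23561 = (19392 + 8/(7 + 4)) + 23561 = (19392 + 8/11) + 23561 = 213320/11 + 23561 = 472491/11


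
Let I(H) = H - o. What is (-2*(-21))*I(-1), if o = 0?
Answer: -42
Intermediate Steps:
I(H) = H (I(H) = H - 1*0 = H + 0 = H)
(-2*(-21))*I(-1) = -2*(-21)*(-1) = 42*(-1) = -42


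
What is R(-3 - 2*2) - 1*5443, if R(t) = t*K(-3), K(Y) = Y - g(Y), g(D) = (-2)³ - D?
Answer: -5457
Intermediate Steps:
g(D) = -8 - D
K(Y) = 8 + 2*Y (K(Y) = Y - (-8 - Y) = Y + (8 + Y) = 8 + 2*Y)
R(t) = 2*t (R(t) = t*(8 + 2*(-3)) = t*(8 - 6) = t*2 = 2*t)
R(-3 - 2*2) - 1*5443 = 2*(-3 - 2*2) - 1*5443 = 2*(-3 - 4) - 5443 = 2*(-7) - 5443 = -14 - 5443 = -5457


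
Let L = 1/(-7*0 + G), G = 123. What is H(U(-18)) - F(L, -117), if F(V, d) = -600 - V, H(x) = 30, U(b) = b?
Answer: 77491/123 ≈ 630.01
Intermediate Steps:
L = 1/123 (L = 1/(-7*0 + 123) = 1/(0 + 123) = 1/123 ≈ 0.0081301)
H(U(-18)) - F(L, -117) = 30 - (-600 - 1*1/123) = 30 - (-600 - 1/123) = 30 - 1*(-73801/123) = 30 + 73801/123 = 77491/123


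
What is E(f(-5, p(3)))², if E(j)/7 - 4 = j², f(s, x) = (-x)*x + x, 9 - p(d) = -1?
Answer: 3218065984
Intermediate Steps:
p(d) = 10 (p(d) = 9 - 1*(-1) = 9 + 1 = 10)
f(s, x) = x - x² (f(s, x) = -x² + x = x - x²)
E(j) = 28 + 7*j²
E(f(-5, p(3)))² = (28 + 7*(10*(1 - 1*10))²)² = (28 + 7*(10*(1 - 10))²)² = (28 + 7*(10*(-9))²)² = (28 + 7*(-90)²)² = (28 + 7*8100)² = (28 + 56700)² = 56728² = 3218065984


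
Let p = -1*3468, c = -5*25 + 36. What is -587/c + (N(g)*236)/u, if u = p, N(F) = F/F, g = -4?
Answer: 503678/77163 ≈ 6.5275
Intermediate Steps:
N(F) = 1
c = -89 (c = -125 + 36 = -89)
p = -3468
u = -3468
-587/c + (N(g)*236)/u = -587/(-89) + (1*236)/(-3468) = -587*(-1/89) + 236*(-1/3468) = 587/89 - 59/867 = 503678/77163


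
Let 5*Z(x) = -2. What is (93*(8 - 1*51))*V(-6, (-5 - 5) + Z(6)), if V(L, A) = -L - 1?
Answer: -19995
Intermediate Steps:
Z(x) = -⅖ (Z(x) = (⅕)*(-2) = -⅖)
V(L, A) = -1 - L
(93*(8 - 1*51))*V(-6, (-5 - 5) + Z(6)) = (93*(8 - 1*51))*(-1 - 1*(-6)) = (93*(8 - 51))*(-1 + 6) = (93*(-43))*5 = -3999*5 = -19995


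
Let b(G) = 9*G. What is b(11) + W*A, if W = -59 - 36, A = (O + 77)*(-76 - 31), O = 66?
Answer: 1453694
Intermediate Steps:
A = -15301 (A = (66 + 77)*(-76 - 31) = 143*(-107) = -15301)
W = -95
b(11) + W*A = 9*11 - 95*(-15301) = 99 + 1453595 = 1453694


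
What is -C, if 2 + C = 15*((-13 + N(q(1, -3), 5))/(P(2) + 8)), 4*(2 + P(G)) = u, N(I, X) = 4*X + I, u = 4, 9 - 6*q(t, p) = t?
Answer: -111/7 ≈ -15.857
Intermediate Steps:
q(t, p) = 3/2 - t/6
N(I, X) = I + 4*X
P(G) = -1 (P(G) = -2 + (1/4)*4 = -2 + 1 = -1)
C = 111/7 (C = -2 + 15*((-13 + ((3/2 - 1/6*1) + 4*5))/(-1 + 8)) = -2 + 15*((-13 + ((3/2 - 1/6) + 20))/7) = -2 + 15*((-13 + (4/3 + 20))*(1/7)) = -2 + 15*((-13 + 64/3)*(1/7)) = -2 + 15*((25/3)*(1/7)) = -2 + 15*(25/21) = -2 + 125/7 = 111/7 ≈ 15.857)
-C = -1*111/7 = -111/7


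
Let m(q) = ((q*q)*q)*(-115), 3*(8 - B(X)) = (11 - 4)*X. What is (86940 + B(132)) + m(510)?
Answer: -15254778360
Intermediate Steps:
B(X) = 8 - 7*X/3 (B(X) = 8 - (11 - 4)*X/3 = 8 - 7*X/3)
m(q) = -115*q**3 (m(q) = (q**2*q)*(-115) = q**3*(-115) = -115*q**3)
(86940 + B(132)) + m(510) = (86940 + (8 - 7/3*132)) - 115*510**3 = (86940 + (8 - 308)) - 115*132651000 = (86940 - 300) - 15254865000 = 86640 - 15254865000 = -15254778360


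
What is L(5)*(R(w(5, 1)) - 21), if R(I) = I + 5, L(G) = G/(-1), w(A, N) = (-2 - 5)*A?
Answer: 255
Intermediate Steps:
w(A, N) = -7*A
L(G) = -G (L(G) = G*(-1) = -G)
R(I) = 5 + I
L(5)*(R(w(5, 1)) - 21) = (-1*5)*((5 - 7*5) - 21) = -5*((5 - 35) - 21) = -5*(-30 - 21) = -5*(-51) = 255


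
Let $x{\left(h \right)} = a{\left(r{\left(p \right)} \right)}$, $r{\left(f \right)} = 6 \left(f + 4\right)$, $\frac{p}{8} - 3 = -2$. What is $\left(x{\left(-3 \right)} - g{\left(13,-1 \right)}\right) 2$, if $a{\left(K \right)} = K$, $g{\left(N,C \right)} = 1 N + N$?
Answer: $92$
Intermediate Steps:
$p = 8$ ($p = 24 + 8 \left(-2\right) = 24 - 16 = 8$)
$g{\left(N,C \right)} = 2 N$ ($g{\left(N,C \right)} = N + N = 2 N$)
$r{\left(f \right)} = 24 + 6 f$ ($r{\left(f \right)} = 6 \left(4 + f\right) = 24 + 6 f$)
$x{\left(h \right)} = 72$ ($x{\left(h \right)} = 24 + 6 \cdot 8 = 24 + 48 = 72$)
$\left(x{\left(-3 \right)} - g{\left(13,-1 \right)}\right) 2 = \left(72 - 2 \cdot 13\right) 2 = \left(72 - 26\right) 2 = 46 \cdot 2 = 92$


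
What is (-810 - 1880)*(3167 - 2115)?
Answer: -2829880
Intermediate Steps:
(-810 - 1880)*(3167 - 2115) = -2690*1052 = -2829880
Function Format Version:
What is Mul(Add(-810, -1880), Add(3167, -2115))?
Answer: -2829880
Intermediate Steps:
Mul(Add(-810, -1880), Add(3167, -2115)) = Mul(-2690, 1052) = -2829880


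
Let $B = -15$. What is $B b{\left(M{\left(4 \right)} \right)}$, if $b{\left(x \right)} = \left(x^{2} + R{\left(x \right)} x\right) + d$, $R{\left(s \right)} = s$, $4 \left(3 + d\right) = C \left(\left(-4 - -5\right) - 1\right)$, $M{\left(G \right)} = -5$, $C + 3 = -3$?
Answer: $-705$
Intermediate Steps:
$C = -6$ ($C = -3 - 3 = -6$)
$d = -3$ ($d = -3 + \frac{\left(-6\right) \left(\left(-4 - -5\right) - 1\right)}{4} = -3 + \frac{\left(-6\right) \left(\left(-4 + 5\right) - 1\right)}{4} = -3 + \frac{\left(-6\right) \left(1 - 1\right)}{4} = -3 + \frac{\left(-6\right) 0}{4} = -3 + \frac{1}{4} \cdot 0 = -3 + 0 = -3$)
$b{\left(x \right)} = -3 + 2 x^{2}$ ($b{\left(x \right)} = \left(x^{2} + x x\right) - 3 = \left(x^{2} + x^{2}\right) - 3 = 2 x^{2} - 3 = -3 + 2 x^{2}$)
$B b{\left(M{\left(4 \right)} \right)} = - 15 \left(-3 + 2 \left(-5\right)^{2}\right) = - 15 \left(-3 + 2 \cdot 25\right) = - 15 \left(-3 + 50\right) = \left(-15\right) 47 = -705$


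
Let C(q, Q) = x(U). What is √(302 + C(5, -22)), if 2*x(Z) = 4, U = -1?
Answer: 4*√19 ≈ 17.436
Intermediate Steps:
x(Z) = 2 (x(Z) = (½)*4 = 2)
C(q, Q) = 2
√(302 + C(5, -22)) = √(302 + 2) = √304 = 4*√19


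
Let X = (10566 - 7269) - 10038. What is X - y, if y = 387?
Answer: -7128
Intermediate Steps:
X = -6741 (X = 3297 - 10038 = -6741)
X - y = -6741 - 1*387 = -6741 - 387 = -7128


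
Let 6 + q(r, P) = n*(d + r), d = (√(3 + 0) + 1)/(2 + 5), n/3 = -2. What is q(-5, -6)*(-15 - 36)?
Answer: -8262/7 + 306*√3/7 ≈ -1104.6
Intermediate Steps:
n = -6 (n = 3*(-2) = -6)
d = ⅐ + √3/7 (d = (√3 + 1)/7 = (1 + √3)*(⅐) = ⅐ + √3/7 ≈ 0.39029)
q(r, P) = -48/7 - 6*r - 6*√3/7 (q(r, P) = -6 - 6*((⅐ + √3/7) + r) = -6 - 6*(⅐ + r + √3/7) = -6 + (-6/7 - 6*r - 6*√3/7) = -48/7 - 6*r - 6*√3/7)
q(-5, -6)*(-15 - 36) = (-48/7 - 6*(-5) - 6*√3/7)*(-15 - 36) = (-48/7 + 30 - 6*√3/7)*(-51) = (162/7 - 6*√3/7)*(-51) = -8262/7 + 306*√3/7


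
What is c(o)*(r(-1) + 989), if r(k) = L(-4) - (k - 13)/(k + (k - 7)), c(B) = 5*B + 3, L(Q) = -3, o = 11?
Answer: 513880/9 ≈ 57098.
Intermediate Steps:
c(B) = 3 + 5*B
r(k) = -3 - (-13 + k)/(-7 + 2*k) (r(k) = -3 - (k - 13)/(k + (k - 7)) = -3 - (-13 + k)/(k + (-7 + k)) = -3 - (-13 + k)/(-7 + 2*k))
c(o)*(r(-1) + 989) = (3 + 5*11)*((34 - 7*(-1))/(-7 + 2*(-1)) + 989) = (3 + 55)*((34 + 7)/(-7 - 2) + 989) = 58*(41/(-9) + 989) = 58*(-⅑*41 + 989) = 58*(-41/9 + 989) = 58*(8860/9) = 513880/9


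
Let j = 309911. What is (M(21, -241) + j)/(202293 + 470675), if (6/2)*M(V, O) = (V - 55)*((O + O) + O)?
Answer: 318105/672968 ≈ 0.47269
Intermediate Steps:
M(V, O) = O*(-55 + V) (M(V, O) = ((V - 55)*((O + O) + O))/3 = ((-55 + V)*(2*O + O))/3 = ((-55 + V)*(3*O))/3 = (3*O*(-55 + V))/3 = O*(-55 + V))
(M(21, -241) + j)/(202293 + 470675) = (-241*(-55 + 21) + 309911)/(202293 + 470675) = (-241*(-34) + 309911)/672968 = (8194 + 309911)*(1/672968) = 318105*(1/672968) = 318105/672968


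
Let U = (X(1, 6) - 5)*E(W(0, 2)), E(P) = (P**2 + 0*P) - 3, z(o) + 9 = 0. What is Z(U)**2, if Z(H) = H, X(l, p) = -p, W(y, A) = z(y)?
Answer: 736164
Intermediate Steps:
z(o) = -9 (z(o) = -9 + 0 = -9)
W(y, A) = -9
E(P) = -3 + P**2 (E(P) = (P**2 + 0) - 3 = P**2 - 3 = -3 + P**2)
U = -858 (U = (-1*6 - 5)*(-3 + (-9)**2) = (-6 - 5)*(-3 + 81) = -11*78 = -858)
Z(U)**2 = (-858)**2 = 736164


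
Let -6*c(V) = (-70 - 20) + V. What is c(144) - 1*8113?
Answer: -8122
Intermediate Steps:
c(V) = 15 - V/6 (c(V) = -((-70 - 20) + V)/6 = -(-90 + V)/6 = 15 - V/6)
c(144) - 1*8113 = (15 - ⅙*144) - 1*8113 = (15 - 24) - 8113 = -9 - 8113 = -8122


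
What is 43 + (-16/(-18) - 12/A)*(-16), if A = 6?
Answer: 547/9 ≈ 60.778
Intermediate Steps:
43 + (-16/(-18) - 12/A)*(-16) = 43 + (-16/(-18) - 12/6)*(-16) = 43 + (-16*(-1/18) - 12*⅙)*(-16) = 43 + (8/9 - 2)*(-16) = 43 - 10/9*(-16) = 43 + 160/9 = 547/9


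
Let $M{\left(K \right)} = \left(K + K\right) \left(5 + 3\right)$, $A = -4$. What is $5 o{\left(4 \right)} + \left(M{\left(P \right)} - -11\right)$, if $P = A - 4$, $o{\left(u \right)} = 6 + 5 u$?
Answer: $13$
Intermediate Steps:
$P = -8$ ($P = -4 - 4 = -8$)
$M{\left(K \right)} = 16 K$ ($M{\left(K \right)} = 2 K 8 = 16 K$)
$5 o{\left(4 \right)} + \left(M{\left(P \right)} - -11\right) = 5 \left(6 + 5 \cdot 4\right) + \left(16 \left(-8\right) - -11\right) = 5 \left(6 + 20\right) + \left(-128 + 11\right) = 5 \cdot 26 - 117 = 130 - 117 = 13$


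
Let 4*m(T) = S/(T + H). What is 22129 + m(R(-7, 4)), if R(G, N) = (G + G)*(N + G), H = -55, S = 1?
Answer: 1150707/52 ≈ 22129.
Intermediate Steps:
R(G, N) = 2*G*(G + N) (R(G, N) = (2*G)*(G + N) = 2*G*(G + N))
m(T) = 1/(4*(-55 + T)) (m(T) = (1/(T - 55))/4 = (1/(-55 + T))/4 = 1/(4*(-55 + T)))
22129 + m(R(-7, 4)) = 22129 + 1/(4*(-55 + 2*(-7)*(-7 + 4))) = 22129 + 1/(4*(-55 + 2*(-7)*(-3))) = 22129 + 1/(4*(-55 + 42)) = 22129 + (¼)/(-13) = 22129 + (¼)*(-1/13) = 22129 - 1/52 = 1150707/52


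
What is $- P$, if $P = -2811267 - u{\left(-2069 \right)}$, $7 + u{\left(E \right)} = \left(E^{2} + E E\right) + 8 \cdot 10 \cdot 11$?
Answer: $11373662$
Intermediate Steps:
$u{\left(E \right)} = 873 + 2 E^{2}$ ($u{\left(E \right)} = -7 + \left(\left(E^{2} + E E\right) + 8 \cdot 10 \cdot 11\right) = -7 + \left(\left(E^{2} + E^{2}\right) + 80 \cdot 11\right) = -7 + \left(2 E^{2} + 880\right) = -7 + \left(880 + 2 E^{2}\right) = 873 + 2 E^{2}$)
$P = -11373662$ ($P = -2811267 - \left(873 + 2 \left(-2069\right)^{2}\right) = -2811267 - \left(873 + 2 \cdot 4280761\right) = -2811267 - \left(873 + 8561522\right) = -2811267 - 8562395 = -11373662$)
$- P = \left(-1\right) \left(-11373662\right) = 11373662$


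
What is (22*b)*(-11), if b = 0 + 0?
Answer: 0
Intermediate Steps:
b = 0
(22*b)*(-11) = (22*0)*(-11) = 0*(-11) = 0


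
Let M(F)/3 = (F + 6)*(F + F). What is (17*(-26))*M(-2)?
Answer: 21216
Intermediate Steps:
M(F) = 6*F*(6 + F) (M(F) = 3*((F + 6)*(F + F)) = 3*((6 + F)*(2*F)) = 3*(2*F*(6 + F)) = 6*F*(6 + F))
(17*(-26))*M(-2) = (17*(-26))*(6*(-2)*(6 - 2)) = -2652*(-2)*4 = -442*(-48) = 21216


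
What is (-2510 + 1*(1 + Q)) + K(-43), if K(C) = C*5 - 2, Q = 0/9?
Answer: -2726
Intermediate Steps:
Q = 0 (Q = 0*(1/9) = 0)
K(C) = -2 + 5*C (K(C) = 5*C - 2 = -2 + 5*C)
(-2510 + 1*(1 + Q)) + K(-43) = (-2510 + 1*(1 + 0)) + (-2 + 5*(-43)) = (-2510 + 1*1) + (-2 - 215) = (-2510 + 1) - 217 = -2509 - 217 = -2726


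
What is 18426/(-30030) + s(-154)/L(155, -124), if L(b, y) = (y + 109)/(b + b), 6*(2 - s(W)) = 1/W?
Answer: -3781013/90090 ≈ -41.969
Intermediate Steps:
s(W) = 2 - 1/(6*W)
L(b, y) = (109 + y)/(2*b) (L(b, y) = (109 + y)/((2*b)) = (109 + y)*(1/(2*b)) = (109 + y)/(2*b))
18426/(-30030) + s(-154)/L(155, -124) = 18426/(-30030) + (2 - ⅙/(-154))/(((½)*(109 - 124)/155)) = 18426*(-1/30030) + (2 - ⅙*(-1/154))/(((½)*(1/155)*(-15))) = -3071/5005 + (2 + 1/924)/(-3/62) = -3071/5005 + (1849/924)*(-62/3) = -3071/5005 - 57319/1386 = -3781013/90090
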